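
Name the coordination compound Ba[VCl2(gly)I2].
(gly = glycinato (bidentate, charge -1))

barium dichloro(glycinato)diiodovanadate(III)

The 1 barium counter-ion carries a total charge of +2, so each complex ion is 2−.
Ligand charges: 2×chloro (-1 each), 2×iodo (-1 each), 1×glycinato (-1 each); total -5. So V + (-5) = 2−, giving V = +3.
The complex ion is anionic, so vanadium takes the -ate form vanadate(III).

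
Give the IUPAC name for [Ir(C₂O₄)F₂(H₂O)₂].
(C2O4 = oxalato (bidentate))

There is no counter-ion, so the complex is neutral overall.
Ligand charges: 1×oxalato (-2 each), 2×fluoro (-1 each), 2×aqua (neutral); total -4. So Ir + (-4) = 0, giving Ir = +4.
Ligands are named alphabetically: aqua before fluoro before oxalato.

diaquadifluorooxalatoiridium(IV)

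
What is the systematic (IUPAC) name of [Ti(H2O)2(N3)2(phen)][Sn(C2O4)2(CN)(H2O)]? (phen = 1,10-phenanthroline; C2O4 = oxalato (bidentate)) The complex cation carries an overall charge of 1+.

Both ions are complex: the cation is named first with the plain metal name, the anion second with the -ate form; each ion's ligands are alphabetised independently.
The complex cation is given as 1+; its ligand charges sum to -2, so Ti = +3.
A 1:1 salt means the anion carries the equal and opposite charge, 1−.
Anion: ligand charges sum to -5; for the ion to be 1−, Sn = +4.

diaquadiazido(1,10-phenanthroline)titanium(III) aquacyanodioxalatostannate(IV)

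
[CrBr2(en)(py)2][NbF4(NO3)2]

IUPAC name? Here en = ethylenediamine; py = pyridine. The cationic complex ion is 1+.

Both ions are complex: the cation is named first with the plain metal name, the anion second with the -ate form; each ion's ligands are alphabetised independently.
The complex cation is given as 1+; its ligand charges sum to -2, so Cr = +3.
A 1:1 salt means the anion carries the equal and opposite charge, 1−.
Anion: ligand charges sum to -6; for the ion to be 1−, Nb = +5.

dibromo(ethylenediamine)bis(pyridine)chromium(III) tetrafluorodinitratoniobate(V)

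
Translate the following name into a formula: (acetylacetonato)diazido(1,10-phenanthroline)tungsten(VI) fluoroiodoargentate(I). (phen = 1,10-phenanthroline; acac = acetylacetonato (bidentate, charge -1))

Cation [W…]: ligand charges -3, W(VI) ⇒ ion charge 3+.
Anion [Ag…]: ligand charges -2, Ag(I) ⇒ ion charge 1−.

[W(acac)(N3)2(phen)][AgFI]3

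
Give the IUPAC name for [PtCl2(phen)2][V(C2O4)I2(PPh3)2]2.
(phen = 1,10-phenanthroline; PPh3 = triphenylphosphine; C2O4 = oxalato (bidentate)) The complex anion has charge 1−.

dichlorobis(1,10-phenanthroline)platinum(IV) diiodooxalatobis(triphenylphosphine)vanadate(III)

The complex anion is given as 1−; its ligand charges sum to -4, so V = +3.
With 2 anions per cation, the cation must be 2×1 = 2+.
Cation: ligand charges sum to -2; for the ion to be 2+, Pt = +4.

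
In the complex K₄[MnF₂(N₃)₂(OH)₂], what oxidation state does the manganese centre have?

+2

4 potassium outside the brackets (+1 each) → the complex ion is 4−.
Ligand charges: 2×N3 = -2; 2×F = -2; 2×OH = -2; sum -6.
Mn + (-6) = 4− ⇒ Mn is +2.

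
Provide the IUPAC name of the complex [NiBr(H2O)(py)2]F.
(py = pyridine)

The 1 fluoride counter-ion carries a total charge of -1, so each complex ion is 1+.
Ligand charges: 1×aqua (neutral), 2×pyridine (neutral), 1×bromo (-1 each); total -1. So Ni + (-1) = 1+, giving Ni = +2.
Ligands are named alphabetically: aqua before bromo before pyridine.

aquabromobis(pyridine)nickel(II) fluoride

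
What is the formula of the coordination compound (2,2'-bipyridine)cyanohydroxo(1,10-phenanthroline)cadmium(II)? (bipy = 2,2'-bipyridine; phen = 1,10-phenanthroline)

[Cd(bipy)(CN)(OH)(phen)]

Ligands: 1 2,2'-bipyridine (bipy, neutral), 1 1,10-phenanthroline (phen, neutral), 1 hydroxo (OH, -1), 1 cyano (CN, -1). Ligand charge sum = -2.
With Cd in oxidation state +2, the complex ion is [Cd...].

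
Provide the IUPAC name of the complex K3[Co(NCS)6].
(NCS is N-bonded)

potassium hexaisothiocyanatocobaltate(III)

The 3 potassium counter-ions carry a total charge of +3, so each complex ion is 3−.
Ligand charges: 6×isothiocyanato (-1 each); total -6. So Co + (-6) = 3−, giving Co = +3.
The complex ion is anionic, so cobalt takes the -ate form cobaltate(III).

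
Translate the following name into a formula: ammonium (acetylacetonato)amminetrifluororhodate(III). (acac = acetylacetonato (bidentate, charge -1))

NH4[Rh(acac)F3(NH3)]

Ligands: 1 acetylacetonato (acac, -1), 3 fluoro (F, -1), 1 ammine (NH3, neutral). Ligand charge sum = -4.
Charge balance with ammonium (+1) requires 1 complex ion per 1 ammonium.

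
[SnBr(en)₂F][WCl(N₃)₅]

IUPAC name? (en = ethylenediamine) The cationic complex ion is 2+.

The complex cation is given as 2+; its ligand charges sum to -2, so Sn = +4.
A 1:1 salt means the anion carries the equal and opposite charge, 2−.
Anion: ligand charges sum to -6; for the ion to be 2−, W = +4.

bromobis(ethylenediamine)fluorotin(IV) pentaazidochlorotungstate(IV)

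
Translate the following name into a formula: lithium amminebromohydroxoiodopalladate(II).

Ligands: 1 bromo (Br, -1), 1 hydroxo (OH, -1), 1 ammine (NH3, neutral), 1 iodo (I, -1). Ligand charge sum = -3.
With Pd in oxidation state +2, the complex ion is [Pd...]^1−.
Charge balance with lithium (+1) requires 1 complex ion per 1 lithium.

Li[PdBrI(NH3)(OH)]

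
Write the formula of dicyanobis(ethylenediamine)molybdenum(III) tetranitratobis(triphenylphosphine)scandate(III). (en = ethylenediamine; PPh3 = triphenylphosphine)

Cation [Mo…]: ligand charges -2, Mo(III) ⇒ ion charge 1+.
Anion [Sc…]: ligand charges -4, Sc(III) ⇒ ion charge 1−.
One 1+ cation balances one 1− anion.

[Mo(CN)2(en)2][Sc(NO3)4(PPh3)2]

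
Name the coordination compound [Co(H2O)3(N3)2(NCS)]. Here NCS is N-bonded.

triaquadiazidoisothiocyanatocobalt(III)

There is no counter-ion, so the complex is neutral overall.
Ligand charges: 3×aqua (neutral), 2×azido (-1 each), 1×isothiocyanato (-1 each); total -3. So Co + (-3) = 0, giving Co = +3.
Ligands are named alphabetically: aqua before azido before isothiocyanato.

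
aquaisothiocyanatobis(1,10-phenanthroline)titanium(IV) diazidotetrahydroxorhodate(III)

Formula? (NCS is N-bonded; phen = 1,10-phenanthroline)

Cation [Ti…]: ligand charges -1, Ti(IV) ⇒ ion charge 3+.
Anion [Rh…]: ligand charges -6, Rh(III) ⇒ ion charge 3−.
One 3+ cation balances one 3− anion.

[Ti(H2O)(NCS)(phen)2][Rh(N3)2(OH)4]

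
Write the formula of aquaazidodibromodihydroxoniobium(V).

[NbBr2(H2O)(N3)(OH)2]

Ligands: 1 aqua (H2O, neutral), 2 hydroxo (OH, -1), 1 azido (N3, -1), 2 bromo (Br, -1). Ligand charge sum = -5.
With Nb in oxidation state +5, the complex ion is [Nb...].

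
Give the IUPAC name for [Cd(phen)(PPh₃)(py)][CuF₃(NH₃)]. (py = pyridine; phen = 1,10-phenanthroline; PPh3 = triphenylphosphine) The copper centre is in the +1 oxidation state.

(1,10-phenanthroline)(pyridine)(triphenylphosphine)cadmium(II) amminetrifluorocuprate(I)

Cu is given as +1; the anion's ligand charges sum to -3, so the complex anion is 2−.
A 1:1 salt means the cation carries the equal and opposite charge, 2+.
Cation: ligand charges sum to 0; for the ion to be 2+, Cd = +2.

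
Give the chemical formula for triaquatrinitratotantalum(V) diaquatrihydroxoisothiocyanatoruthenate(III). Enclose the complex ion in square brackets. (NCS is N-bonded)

Cation [Ta…]: ligand charges -3, Ta(V) ⇒ ion charge 2+.
Anion [Ru…]: ligand charges -4, Ru(III) ⇒ ion charge 1−.

[Ta(H2O)3(NO3)3][Ru(H2O)2(NCS)(OH)3]2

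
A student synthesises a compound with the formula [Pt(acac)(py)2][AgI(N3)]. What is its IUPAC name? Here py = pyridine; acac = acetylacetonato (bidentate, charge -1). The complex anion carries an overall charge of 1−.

(acetylacetonato)bis(pyridine)platinum(II) azidoiodoargentate(I)

The complex anion is given as 1−; its ligand charges sum to -2, so Ag = +1.
A 1:1 salt means the cation carries the equal and opposite charge, 1+.
Cation: ligand charges sum to -1; for the ion to be 1+, Pt = +2.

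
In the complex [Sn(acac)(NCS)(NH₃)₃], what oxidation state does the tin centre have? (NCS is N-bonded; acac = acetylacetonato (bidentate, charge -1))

+2

No counter-ion: the bracketed complex is neutral.
Ligand charges: 1×NCS = -1; 3×NH3 neutral; 1×acac = -1; sum -2.
Sn + (-2) = 0 ⇒ Sn is +2.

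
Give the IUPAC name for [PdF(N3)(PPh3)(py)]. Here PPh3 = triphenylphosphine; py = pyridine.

azidofluoro(pyridine)(triphenylphosphine)palladium(II)

There is no counter-ion, so the complex is neutral overall.
Ligand charges: 1×fluoro (-1 each), 1×azido (-1 each), 1×triphenylphosphine (neutral), 1×pyridine (neutral); total -2. So Pd + (-2) = 0, giving Pd = +2.
Ligands are named alphabetically: azido before fluoro before pyridine before triphenylphosphine.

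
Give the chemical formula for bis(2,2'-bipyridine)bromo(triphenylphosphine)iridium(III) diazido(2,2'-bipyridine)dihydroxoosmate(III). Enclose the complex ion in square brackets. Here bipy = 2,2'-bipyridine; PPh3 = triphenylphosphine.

[Ir(bipy)2Br(PPh3)][Os(bipy)(N3)2(OH)2]2

Cation [Ir…]: ligand charges -1, Ir(III) ⇒ ion charge 2+.
Anion [Os…]: ligand charges -4, Os(III) ⇒ ion charge 1−.
One 2+ cation requires 2 of the 1− anion.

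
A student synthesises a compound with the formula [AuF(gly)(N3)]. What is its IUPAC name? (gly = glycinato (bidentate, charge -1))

There is no counter-ion, so the complex is neutral overall.
Ligand charges: 1×fluoro (-1 each), 1×glycinato (-1 each), 1×azido (-1 each); total -3. So Au + (-3) = 0, giving Au = +3.
Ligands are named alphabetically: azido before fluoro before glycinato.

azidofluoro(glycinato)gold(III)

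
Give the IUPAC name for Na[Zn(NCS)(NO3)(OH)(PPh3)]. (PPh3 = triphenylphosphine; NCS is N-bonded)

The 1 sodium counter-ion carries a total charge of +1, so each complex ion is 1−.
Ligand charges: 1×nitrato (-1 each), 1×hydroxo (-1 each), 1×triphenylphosphine (neutral), 1×isothiocyanato (-1 each); total -3. So Zn + (-3) = 1−, giving Zn = +2.
Ligands are named alphabetically: hydroxo before isothiocyanato before nitrato before triphenylphosphine.
The complex ion is anionic, so zinc takes the -ate form zincate(II).

sodium hydroxoisothiocyanatonitrato(triphenylphosphine)zincate(II)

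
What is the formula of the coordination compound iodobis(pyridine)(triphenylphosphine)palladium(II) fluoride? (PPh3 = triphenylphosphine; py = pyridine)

[PdI(PPh3)(py)2]F

Ligands: 1 iodo (I, -1), 1 triphenylphosphine (PPh3, neutral), 2 pyridine (py, neutral). Ligand charge sum = -1.
Charge balance with fluoride (-1) requires 1 complex ion per 1 fluoride.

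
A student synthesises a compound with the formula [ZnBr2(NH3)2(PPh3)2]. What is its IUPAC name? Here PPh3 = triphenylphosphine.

diamminedibromobis(triphenylphosphine)zinc(II)

There is no counter-ion, so the complex is neutral overall.
Ligand charges: 2×triphenylphosphine (neutral), 2×bromo (-1 each), 2×ammine (neutral); total -2. So Zn + (-2) = 0, giving Zn = +2.
Ligands are named alphabetically: ammine before bromo before triphenylphosphine.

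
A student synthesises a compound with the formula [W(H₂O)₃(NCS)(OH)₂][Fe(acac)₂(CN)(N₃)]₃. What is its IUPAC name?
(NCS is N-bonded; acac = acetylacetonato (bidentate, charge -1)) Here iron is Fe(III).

triaquadihydroxoisothiocyanatotungsten(VI) bis(acetylacetonato)azidocyanoferrate(III)

Both ions are complex: the cation is named first with the plain metal name, the anion second with the -ate form; each ion's ligands are alphabetised independently.
Fe is given as +3; the anion's ligand charges sum to -4, so the complex anion is 1−.
With 3 anions per cation, the cation must be 3×1 = 3+.
Cation: ligand charges sum to -3; for the ion to be 3+, W = +6.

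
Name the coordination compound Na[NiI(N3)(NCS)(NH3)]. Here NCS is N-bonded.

sodium ammineazidoiodoisothiocyanatonickelate(II)

The 1 sodium counter-ion carries a total charge of +1, so each complex ion is 1−.
Ligand charges: 1×azido (-1 each), 1×isothiocyanato (-1 each), 1×iodo (-1 each), 1×ammine (neutral); total -3. So Ni + (-3) = 1−, giving Ni = +2.
Ligands are named alphabetically: ammine before azido before iodo before isothiocyanato.
The complex ion is anionic, so nickel takes the -ate form nickelate(II).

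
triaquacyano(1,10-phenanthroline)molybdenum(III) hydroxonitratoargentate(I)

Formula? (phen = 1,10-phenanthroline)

Cation [Mo…]: ligand charges -1, Mo(III) ⇒ ion charge 2+.
Anion [Ag…]: ligand charges -2, Ag(I) ⇒ ion charge 1−.
One 2+ cation requires 2 of the 1− anion.

[Mo(CN)(H2O)3(phen)][Ag(NO3)(OH)]2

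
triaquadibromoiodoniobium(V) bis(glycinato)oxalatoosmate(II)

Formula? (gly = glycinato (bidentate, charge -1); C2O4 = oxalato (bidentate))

Cation [Nb…]: ligand charges -3, Nb(V) ⇒ ion charge 2+.
Anion [Os…]: ligand charges -4, Os(II) ⇒ ion charge 2−.
One 2+ cation balances one 2− anion.

[NbBr2(H2O)3I][Os(C2O4)(gly)2]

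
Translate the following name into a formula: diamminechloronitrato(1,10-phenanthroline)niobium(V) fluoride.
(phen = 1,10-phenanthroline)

[NbCl(NH3)2(NO3)(phen)]F3

Ligands: 2 ammine (NH3, neutral), 1 nitrato (NO3, -1), 1 chloro (Cl, -1), 1 1,10-phenanthroline (phen, neutral). Ligand charge sum = -2.
With Nb in oxidation state +5, the complex ion is [Nb...]^3+.
Charge balance with fluoride (-1) requires 1 complex ion per 3 fluoride.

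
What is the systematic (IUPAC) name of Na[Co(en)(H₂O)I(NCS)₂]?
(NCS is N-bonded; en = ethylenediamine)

sodium aqua(ethylenediamine)iododiisothiocyanatocobaltate(II)

The 1 sodium counter-ion carries a total charge of +1, so each complex ion is 1−.
Ligand charges: 1×iodo (-1 each), 2×isothiocyanato (-1 each), 1×ethylenediamine (neutral), 1×aqua (neutral); total -3. So Co + (-3) = 1−, giving Co = +2.
The complex ion is anionic, so cobalt takes the -ate form cobaltate(II).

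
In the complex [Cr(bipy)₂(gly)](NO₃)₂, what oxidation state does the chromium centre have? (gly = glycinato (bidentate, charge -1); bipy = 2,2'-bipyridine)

+3

2 nitrate outside the brackets (-1 each) → the complex ion is 2+.
Ligand charges: 1×gly = -1; 2×bipy neutral; sum -1.
Cr + (-1) = 2+ ⇒ Cr is +3.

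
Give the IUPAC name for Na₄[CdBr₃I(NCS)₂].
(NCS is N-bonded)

sodium tribromoiododiisothiocyanatocadmate(II)

The 4 sodium counter-ions carry a total charge of +4, so each complex ion is 4−.
Ligand charges: 3×bromo (-1 each), 2×isothiocyanato (-1 each), 1×iodo (-1 each); total -6. So Cd + (-6) = 4−, giving Cd = +2.
The complex ion is anionic, so cadmium takes the -ate form cadmate(II).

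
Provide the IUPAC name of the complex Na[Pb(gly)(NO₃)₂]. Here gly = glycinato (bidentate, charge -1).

sodium (glycinato)dinitratoplumbate(II)

The 1 sodium counter-ion carries a total charge of +1, so each complex ion is 1−.
Ligand charges: 1×glycinato (-1 each), 2×nitrato (-1 each); total -3. So Pb + (-3) = 1−, giving Pb = +2.
The complex ion is anionic, so lead takes the -ate form plumbate(II).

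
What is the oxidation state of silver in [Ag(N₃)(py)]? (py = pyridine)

+1

No counter-ion: the bracketed complex is neutral.
Ligand charges: 1×N3 = -1; 1×py neutral; sum -1.
Ag + (-1) = 0 ⇒ Ag is +1.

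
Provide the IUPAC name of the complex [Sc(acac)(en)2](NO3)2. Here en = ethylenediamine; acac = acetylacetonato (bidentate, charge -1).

(acetylacetonato)bis(ethylenediamine)scandium(III) nitrate

The 2 nitrate counter-ions carry a total charge of -2, so each complex ion is 2+.
Ligand charges: 2×ethylenediamine (neutral), 1×acetylacetonato (-1 each); total -1. So Sc + (-1) = 2+, giving Sc = +3.
Ligands are named alphabetically: acetylacetonato before ethylenediamine.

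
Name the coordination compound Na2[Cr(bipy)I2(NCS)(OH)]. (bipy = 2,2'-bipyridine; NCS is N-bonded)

The 2 sodium counter-ions carry a total charge of +2, so each complex ion is 2−.
Ligand charges: 1×hydroxo (-1 each), 1×2,2'-bipyridine (neutral), 2×iodo (-1 each), 1×isothiocyanato (-1 each); total -4. So Cr + (-4) = 2−, giving Cr = +2.
The complex ion is anionic, so chromium takes the -ate form chromate(II).

sodium (2,2'-bipyridine)hydroxodiiodoisothiocyanatochromate(II)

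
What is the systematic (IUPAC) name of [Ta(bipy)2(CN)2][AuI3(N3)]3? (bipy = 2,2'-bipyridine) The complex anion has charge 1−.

bis(2,2'-bipyridine)dicyanotantalum(V) azidotriiodoaurate(III)

Both ions are complex: the cation is named first with the plain metal name, the anion second with the -ate form; each ion's ligands are alphabetised independently.
The complex anion is given as 1−; its ligand charges sum to -4, so Au = +3.
With 3 anions per cation, the cation must be 3×1 = 3+.
Cation: ligand charges sum to -2; for the ion to be 3+, Ta = +5.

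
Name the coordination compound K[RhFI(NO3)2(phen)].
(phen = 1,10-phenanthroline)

The 1 potassium counter-ion carries a total charge of +1, so each complex ion is 1−.
Ligand charges: 2×nitrato (-1 each), 1×fluoro (-1 each), 1×1,10-phenanthroline (neutral), 1×iodo (-1 each); total -4. So Rh + (-4) = 1−, giving Rh = +3.
Ligands are named alphabetically: fluoro before iodo before nitrato before phenanthroline.
The complex ion is anionic, so rhodium takes the -ate form rhodate(III).

potassium fluoroiododinitrato(1,10-phenanthroline)rhodate(III)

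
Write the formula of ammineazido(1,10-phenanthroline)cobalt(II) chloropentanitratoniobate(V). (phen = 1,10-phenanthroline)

Cation [Co…]: ligand charges -1, Co(II) ⇒ ion charge 1+.
Anion [Nb…]: ligand charges -6, Nb(V) ⇒ ion charge 1−.

[Co(N3)(NH3)(phen)][NbCl(NO3)5]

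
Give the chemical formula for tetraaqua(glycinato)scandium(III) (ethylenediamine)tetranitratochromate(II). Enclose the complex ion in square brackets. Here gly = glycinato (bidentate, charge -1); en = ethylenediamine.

Cation [Sc…]: ligand charges -1, Sc(III) ⇒ ion charge 2+.
Anion [Cr…]: ligand charges -4, Cr(II) ⇒ ion charge 2−.
One 2+ cation balances one 2− anion.

[Sc(gly)(H2O)4][Cr(en)(NO3)4]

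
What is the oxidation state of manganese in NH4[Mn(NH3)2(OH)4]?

+3

1 ammonium outside the brackets (+1 each) → the complex ion is 1−.
Ligand charges: 2×NH3 neutral; 4×OH = -4; sum -4.
Mn + (-4) = 1− ⇒ Mn is +3.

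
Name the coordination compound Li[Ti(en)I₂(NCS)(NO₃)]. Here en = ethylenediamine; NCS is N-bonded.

lithium (ethylenediamine)diiodoisothiocyanatonitratotitanate(III)

The 1 lithium counter-ion carries a total charge of +1, so each complex ion is 1−.
Ligand charges: 1×ethylenediamine (neutral), 2×iodo (-1 each), 1×nitrato (-1 each), 1×isothiocyanato (-1 each); total -4. So Ti + (-4) = 1−, giving Ti = +3.
Ligands are named alphabetically: ethylenediamine before iodo before isothiocyanato before nitrato.
The complex ion is anionic, so titanium takes the -ate form titanate(III).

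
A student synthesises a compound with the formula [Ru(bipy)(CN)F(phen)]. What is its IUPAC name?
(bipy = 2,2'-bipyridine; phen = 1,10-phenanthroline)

(2,2'-bipyridine)cyanofluoro(1,10-phenanthroline)ruthenium(II)

There is no counter-ion, so the complex is neutral overall.
Ligand charges: 1×fluoro (-1 each), 1×2,2'-bipyridine (neutral), 1×1,10-phenanthroline (neutral), 1×cyano (-1 each); total -2. So Ru + (-2) = 0, giving Ru = +2.
Ligands are named alphabetically: bipyridine before cyano before fluoro before phenanthroline.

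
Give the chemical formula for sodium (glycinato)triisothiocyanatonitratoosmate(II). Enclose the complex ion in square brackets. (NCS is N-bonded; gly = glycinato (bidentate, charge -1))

Ligands: 3 isothiocyanato (NCS, -1), 1 nitrato (NO3, -1), 1 glycinato (gly, -1). Ligand charge sum = -5.
Charge balance with sodium (+1) requires 1 complex ion per 3 sodium.

Na3[Os(gly)(NCS)3(NO3)]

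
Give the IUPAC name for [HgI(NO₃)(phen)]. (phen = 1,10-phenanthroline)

There is no counter-ion, so the complex is neutral overall.
Ligand charges: 1×nitrato (-1 each), 1×iodo (-1 each), 1×1,10-phenanthroline (neutral); total -2. So Hg + (-2) = 0, giving Hg = +2.
Ligands are named alphabetically: iodo before nitrato before phenanthroline.

iodonitrato(1,10-phenanthroline)mercury(II)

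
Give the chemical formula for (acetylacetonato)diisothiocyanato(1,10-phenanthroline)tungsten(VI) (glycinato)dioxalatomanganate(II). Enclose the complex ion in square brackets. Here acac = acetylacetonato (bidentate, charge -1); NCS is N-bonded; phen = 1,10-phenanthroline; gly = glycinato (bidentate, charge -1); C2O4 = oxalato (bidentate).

Cation [W…]: ligand charges -3, W(VI) ⇒ ion charge 3+.
Anion [Mn…]: ligand charges -5, Mn(II) ⇒ ion charge 3−.
One 3+ cation balances one 3− anion.

[W(acac)(NCS)2(phen)][Mn(C2O4)2(gly)]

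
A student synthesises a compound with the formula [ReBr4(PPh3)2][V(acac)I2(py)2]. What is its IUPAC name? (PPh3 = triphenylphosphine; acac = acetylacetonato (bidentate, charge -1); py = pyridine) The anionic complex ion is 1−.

tetrabromobis(triphenylphosphine)rhenium(V) (acetylacetonato)diiodobis(pyridine)vanadate(II)

Both ions are complex: the cation is named first with the plain metal name, the anion second with the -ate form; each ion's ligands are alphabetised independently.
The complex anion is given as 1−; its ligand charges sum to -3, so V = +2.
A 1:1 salt means the cation carries the equal and opposite charge, 1+.
Cation: ligand charges sum to -4; for the ion to be 1+, Re = +5.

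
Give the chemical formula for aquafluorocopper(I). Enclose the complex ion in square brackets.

[CuF(H2O)]

Ligands: 1 aqua (H2O, neutral), 1 fluoro (F, -1). Ligand charge sum = -1.
With Cu in oxidation state +1, the complex ion is [Cu...].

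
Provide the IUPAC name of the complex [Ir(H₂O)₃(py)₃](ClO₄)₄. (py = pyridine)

triaquatris(pyridine)iridium(IV) perchlorate

The 4 perchlorate counter-ions carry a total charge of -4, so each complex ion is 4+.
Ligand charges: 3×aqua (neutral), 3×pyridine (neutral); total 0. So Ir + (0) = 4+, giving Ir = +4.
Ligands are named alphabetically: aqua before pyridine.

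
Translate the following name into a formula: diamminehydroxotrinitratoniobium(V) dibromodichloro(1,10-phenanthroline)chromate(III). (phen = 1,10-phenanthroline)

[Nb(NH3)2(NO3)3(OH)][CrBr2Cl2(phen)]

Cation [Nb…]: ligand charges -4, Nb(V) ⇒ ion charge 1+.
Anion [Cr…]: ligand charges -4, Cr(III) ⇒ ion charge 1−.
One 1+ cation balances one 1− anion.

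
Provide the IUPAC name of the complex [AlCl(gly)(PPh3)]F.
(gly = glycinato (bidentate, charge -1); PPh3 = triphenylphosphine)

chloro(glycinato)(triphenylphosphine)aluminium(III) fluoride

The 1 fluoride counter-ion carries a total charge of -1, so each complex ion is 1+.
Ligand charges: 1×chloro (-1 each), 1×glycinato (-1 each), 1×triphenylphosphine (neutral); total -2. So Al + (-2) = 1+, giving Al = +3.
Ligands are named alphabetically: chloro before glycinato before triphenylphosphine.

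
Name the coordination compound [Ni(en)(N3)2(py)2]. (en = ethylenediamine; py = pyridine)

There is no counter-ion, so the complex is neutral overall.
Ligand charges: 1×ethylenediamine (neutral), 2×azido (-1 each), 2×pyridine (neutral); total -2. So Ni + (-2) = 0, giving Ni = +2.
Ligands are named alphabetically: azido before ethylenediamine before pyridine.

diazido(ethylenediamine)bis(pyridine)nickel(II)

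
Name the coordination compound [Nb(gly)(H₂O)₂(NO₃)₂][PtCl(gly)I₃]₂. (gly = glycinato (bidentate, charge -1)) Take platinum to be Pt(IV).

diaqua(glycinato)dinitratoniobium(V) chloro(glycinato)triiodoplatinate(IV)

Both ions are complex: the cation is named first with the plain metal name, the anion second with the -ate form; each ion's ligands are alphabetised independently.
Pt is given as +4; the anion's ligand charges sum to -5, so the complex anion is 1−.
With 2 anions per cation, the cation must be 2×1 = 2+.
Cation: ligand charges sum to -3; for the ion to be 2+, Nb = +5.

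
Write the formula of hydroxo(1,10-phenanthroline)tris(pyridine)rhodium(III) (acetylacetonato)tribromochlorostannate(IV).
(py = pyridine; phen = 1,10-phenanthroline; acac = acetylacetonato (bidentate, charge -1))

[Rh(OH)(phen)(py)3][Sn(acac)Br3Cl]2

Cation [Rh…]: ligand charges -1, Rh(III) ⇒ ion charge 2+.
Anion [Sn…]: ligand charges -5, Sn(IV) ⇒ ion charge 1−.
One 2+ cation requires 2 of the 1− anion.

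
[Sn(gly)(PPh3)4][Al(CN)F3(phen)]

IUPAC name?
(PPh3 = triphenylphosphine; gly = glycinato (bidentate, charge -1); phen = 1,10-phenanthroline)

(glycinato)tetrakis(triphenylphosphine)tin(II) cyanotrifluoro(1,10-phenanthroline)aluminate(III)

Aluminium is always +3 in its complexes; the anion's ligand charges sum to -4, so the complex anion is 1−.
A 1:1 salt means the cation carries the equal and opposite charge, 1+.
Cation: ligand charges sum to -1; for the ion to be 1+, Sn = +2.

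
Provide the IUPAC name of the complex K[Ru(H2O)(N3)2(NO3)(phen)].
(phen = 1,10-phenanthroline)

The 1 potassium counter-ion carries a total charge of +1, so each complex ion is 1−.
Ligand charges: 1×1,10-phenanthroline (neutral), 2×azido (-1 each), 1×nitrato (-1 each), 1×aqua (neutral); total -3. So Ru + (-3) = 1−, giving Ru = +2.
The complex ion is anionic, so ruthenium takes the -ate form ruthenate(II).

potassium aquadiazidonitrato(1,10-phenanthroline)ruthenate(II)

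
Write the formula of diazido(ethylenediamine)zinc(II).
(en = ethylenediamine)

[Zn(en)(N3)2]

Ligands: 1 ethylenediamine (en, neutral), 2 azido (N3, -1). Ligand charge sum = -2.
With Zn in oxidation state +2, the complex ion is [Zn...].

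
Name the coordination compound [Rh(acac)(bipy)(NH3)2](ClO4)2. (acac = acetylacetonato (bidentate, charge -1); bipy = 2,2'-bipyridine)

(acetylacetonato)diammine(2,2'-bipyridine)rhodium(III) perchlorate

The 2 perchlorate counter-ions carry a total charge of -2, so each complex ion is 2+.
Ligand charges: 1×acetylacetonato (-1 each), 2×ammine (neutral), 1×2,2'-bipyridine (neutral); total -1. So Rh + (-1) = 2+, giving Rh = +3.
Ligands are named alphabetically: acetylacetonato before ammine before bipyridine.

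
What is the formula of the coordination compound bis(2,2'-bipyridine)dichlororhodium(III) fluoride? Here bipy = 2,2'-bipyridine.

[Rh(bipy)2Cl2]F

Ligands: 2 2,2'-bipyridine (bipy, neutral), 2 chloro (Cl, -1). Ligand charge sum = -2.
Charge balance with fluoride (-1) requires 1 complex ion per 1 fluoride.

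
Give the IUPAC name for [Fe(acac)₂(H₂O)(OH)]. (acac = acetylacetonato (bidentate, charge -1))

bis(acetylacetonato)aquahydroxoiron(III)

There is no counter-ion, so the complex is neutral overall.
Ligand charges: 1×aqua (neutral), 2×acetylacetonato (-1 each), 1×hydroxo (-1 each); total -3. So Fe + (-3) = 0, giving Fe = +3.
Ligands are named alphabetically: acetylacetonato before aqua before hydroxo.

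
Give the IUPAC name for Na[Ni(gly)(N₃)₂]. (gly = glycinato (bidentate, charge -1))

sodium diazido(glycinato)nickelate(II)

The 1 sodium counter-ion carries a total charge of +1, so each complex ion is 1−.
Ligand charges: 1×glycinato (-1 each), 2×azido (-1 each); total -3. So Ni + (-3) = 1−, giving Ni = +2.
Ligands are named alphabetically: azido before glycinato.
The complex ion is anionic, so nickel takes the -ate form nickelate(II).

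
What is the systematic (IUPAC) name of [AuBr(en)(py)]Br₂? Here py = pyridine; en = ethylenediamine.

The 2 bromide counter-ions carry a total charge of -2, so each complex ion is 2+.
Ligand charges: 1×pyridine (neutral), 1×ethylenediamine (neutral), 1×bromo (-1 each); total -1. So Au + (-1) = 2+, giving Au = +3.
Ligands are named alphabetically: bromo before ethylenediamine before pyridine.

bromo(ethylenediamine)(pyridine)gold(III) bromide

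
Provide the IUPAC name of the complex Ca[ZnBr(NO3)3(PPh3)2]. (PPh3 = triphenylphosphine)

calcium bromotrinitratobis(triphenylphosphine)zincate(II)

The 1 calcium counter-ion carries a total charge of +2, so each complex ion is 2−.
Ligand charges: 3×nitrato (-1 each), 1×bromo (-1 each), 2×triphenylphosphine (neutral); total -4. So Zn + (-4) = 2−, giving Zn = +2.
The complex ion is anionic, so zinc takes the -ate form zincate(II).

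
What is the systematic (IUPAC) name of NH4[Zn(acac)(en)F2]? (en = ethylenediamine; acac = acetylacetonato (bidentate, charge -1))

The 1 ammonium counter-ion carries a total charge of +1, so each complex ion is 1−.
Ligand charges: 2×fluoro (-1 each), 1×ethylenediamine (neutral), 1×acetylacetonato (-1 each); total -3. So Zn + (-3) = 1−, giving Zn = +2.
Ligands are named alphabetically: acetylacetonato before ethylenediamine before fluoro.
The complex ion is anionic, so zinc takes the -ate form zincate(II).

ammonium (acetylacetonato)(ethylenediamine)difluorozincate(II)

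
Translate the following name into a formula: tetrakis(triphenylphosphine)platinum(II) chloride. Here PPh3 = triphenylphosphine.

[Pt(PPh3)4]Cl2

Ligands: 4 triphenylphosphine (PPh3, neutral). Ligand charge sum = 0.
With Pt in oxidation state +2, the complex ion is [Pt...]^2+.
Charge balance with chloride (-1) requires 1 complex ion per 2 chloride.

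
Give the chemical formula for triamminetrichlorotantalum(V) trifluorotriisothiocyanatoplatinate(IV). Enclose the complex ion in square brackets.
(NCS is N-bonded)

Cation [Ta…]: ligand charges -3, Ta(V) ⇒ ion charge 2+.
Anion [Pt…]: ligand charges -6, Pt(IV) ⇒ ion charge 2−.
One 2+ cation balances one 2− anion.

[TaCl3(NH3)3][PtF3(NCS)3]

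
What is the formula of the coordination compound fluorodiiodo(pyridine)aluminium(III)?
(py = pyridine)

[AlFI2(py)]

Ligands: 1 fluoro (F, -1), 2 iodo (I, -1), 1 pyridine (py, neutral). Ligand charge sum = -3.
With Al in oxidation state +3, the complex ion is [Al...].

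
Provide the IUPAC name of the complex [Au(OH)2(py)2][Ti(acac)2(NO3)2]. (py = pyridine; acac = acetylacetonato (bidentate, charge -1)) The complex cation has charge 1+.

The complex cation is given as 1+; its ligand charges sum to -2, so Au = +3.
A 1:1 salt means the anion carries the equal and opposite charge, 1−.
Anion: ligand charges sum to -4; for the ion to be 1−, Ti = +3.

dihydroxobis(pyridine)gold(III) bis(acetylacetonato)dinitratotitanate(III)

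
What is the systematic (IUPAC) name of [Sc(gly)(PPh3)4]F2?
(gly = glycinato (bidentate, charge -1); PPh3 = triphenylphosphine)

(glycinato)tetrakis(triphenylphosphine)scandium(III) fluoride

The 2 fluoride counter-ions carry a total charge of -2, so each complex ion is 2+.
Ligand charges: 1×glycinato (-1 each), 4×triphenylphosphine (neutral); total -1. So Sc + (-1) = 2+, giving Sc = +3.
Ligands are named alphabetically: glycinato before triphenylphosphine.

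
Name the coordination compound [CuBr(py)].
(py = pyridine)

There is no counter-ion, so the complex is neutral overall.
Ligand charges: 1×pyridine (neutral), 1×bromo (-1 each); total -1. So Cu + (-1) = 0, giving Cu = +1.
Ligands are named alphabetically: bromo before pyridine.

bromo(pyridine)copper(I)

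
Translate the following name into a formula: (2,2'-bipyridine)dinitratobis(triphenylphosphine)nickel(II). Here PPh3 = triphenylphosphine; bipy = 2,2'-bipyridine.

Ligands: 2 nitrato (NO3, -1), 2 triphenylphosphine (PPh3, neutral), 1 2,2'-bipyridine (bipy, neutral). Ligand charge sum = -2.
With Ni in oxidation state +2, the complex ion is [Ni...].

[Ni(bipy)(NO3)2(PPh3)2]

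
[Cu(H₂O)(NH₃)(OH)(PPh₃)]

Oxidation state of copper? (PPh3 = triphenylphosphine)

+1

No counter-ion: the bracketed complex is neutral.
Ligand charges: 1×H2O neutral; 1×NH3 neutral; 1×OH = -1; 1×PPh3 neutral; sum -1.
Cu + (-1) = 0 ⇒ Cu is +1.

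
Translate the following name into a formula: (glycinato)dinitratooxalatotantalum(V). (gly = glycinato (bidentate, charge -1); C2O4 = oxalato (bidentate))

Ligands: 2 nitrato (NO3, -1), 1 glycinato (gly, -1), 1 oxalato (C2O4, -2). Ligand charge sum = -5.
With Ta in oxidation state +5, the complex ion is [Ta...].

[Ta(C2O4)(gly)(NO3)2]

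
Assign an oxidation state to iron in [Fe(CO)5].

0

No counter-ion: the bracketed complex is neutral.
Ligand charges: 5×CO neutral; sum 0.
Fe + (0) = 0 ⇒ Fe is 0.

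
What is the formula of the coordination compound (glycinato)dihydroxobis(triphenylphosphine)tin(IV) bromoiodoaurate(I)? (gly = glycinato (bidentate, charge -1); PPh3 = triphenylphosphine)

Cation [Sn…]: ligand charges -3, Sn(IV) ⇒ ion charge 1+.
Anion [Au…]: ligand charges -2, Au(I) ⇒ ion charge 1−.

[Sn(gly)(OH)2(PPh3)2][AuBrI]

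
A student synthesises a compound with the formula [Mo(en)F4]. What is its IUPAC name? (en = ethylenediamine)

There is no counter-ion, so the complex is neutral overall.
Ligand charges: 1×ethylenediamine (neutral), 4×fluoro (-1 each); total -4. So Mo + (-4) = 0, giving Mo = +4.
Ligands are named alphabetically: ethylenediamine before fluoro.

(ethylenediamine)tetrafluoromolybdenum(IV)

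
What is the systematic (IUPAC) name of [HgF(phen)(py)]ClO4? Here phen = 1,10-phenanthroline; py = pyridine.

fluoro(1,10-phenanthroline)(pyridine)mercury(II) perchlorate

The 1 perchlorate counter-ion carries a total charge of -1, so each complex ion is 1+.
Ligand charges: 1×1,10-phenanthroline (neutral), 1×pyridine (neutral), 1×fluoro (-1 each); total -1. So Hg + (-1) = 1+, giving Hg = +2.
Ligands are named alphabetically: fluoro before phenanthroline before pyridine.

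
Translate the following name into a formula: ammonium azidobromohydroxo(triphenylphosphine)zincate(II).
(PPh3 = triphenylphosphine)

Ligands: 1 azido (N3, -1), 1 hydroxo (OH, -1), 1 bromo (Br, -1), 1 triphenylphosphine (PPh3, neutral). Ligand charge sum = -3.
Charge balance with ammonium (+1) requires 1 complex ion per 1 ammonium.

NH4[ZnBr(N3)(OH)(PPh3)]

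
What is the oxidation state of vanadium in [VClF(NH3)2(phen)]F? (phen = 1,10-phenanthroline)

+3

1 fluoride outside the brackets (-1 each) → the complex ion is 1+.
Ligand charges: 1×F = -1; 1×Cl = -1; 2×NH3 neutral; 1×phen neutral; sum -2.
V + (-2) = 1+ ⇒ V is +3.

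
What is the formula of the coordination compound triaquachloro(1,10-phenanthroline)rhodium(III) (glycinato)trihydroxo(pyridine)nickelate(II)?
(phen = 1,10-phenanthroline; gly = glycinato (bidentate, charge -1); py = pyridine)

[RhCl(H2O)3(phen)][Ni(gly)(OH)3(py)]

Cation [Rh…]: ligand charges -1, Rh(III) ⇒ ion charge 2+.
Anion [Ni…]: ligand charges -4, Ni(II) ⇒ ion charge 2−.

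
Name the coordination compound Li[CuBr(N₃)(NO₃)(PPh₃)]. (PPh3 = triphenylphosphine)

The 1 lithium counter-ion carries a total charge of +1, so each complex ion is 1−.
Ligand charges: 1×triphenylphosphine (neutral), 1×nitrato (-1 each), 1×azido (-1 each), 1×bromo (-1 each); total -3. So Cu + (-3) = 1−, giving Cu = +2.
Ligands are named alphabetically: azido before bromo before nitrato before triphenylphosphine.
The complex ion is anionic, so copper takes the -ate form cuprate(II).

lithium azidobromonitrato(triphenylphosphine)cuprate(II)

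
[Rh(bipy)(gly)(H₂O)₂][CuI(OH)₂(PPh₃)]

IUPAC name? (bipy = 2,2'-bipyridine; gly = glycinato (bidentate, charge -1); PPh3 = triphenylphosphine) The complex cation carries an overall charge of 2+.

diaqua(2,2'-bipyridine)(glycinato)rhodium(III) dihydroxoiodo(triphenylphosphine)cuprate(I)

The complex cation is given as 2+; its ligand charges sum to -1, so Rh = +3.
A 1:1 salt means the anion carries the equal and opposite charge, 2−.
Anion: ligand charges sum to -3; for the ion to be 2−, Cu = +1.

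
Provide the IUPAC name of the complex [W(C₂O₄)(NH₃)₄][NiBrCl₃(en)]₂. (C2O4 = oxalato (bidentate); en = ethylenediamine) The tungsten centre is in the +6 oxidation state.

tetraammineoxalatotungsten(VI) bromotrichloro(ethylenediamine)nickelate(II)

Both ions are complex: the cation is named first with the plain metal name, the anion second with the -ate form; each ion's ligands are alphabetised independently.
W is given as +6; the cation's ligand charges sum to -2, so the complex cation is 4+.
With 2 anions per cation, each anion must be 4/2 = 2−.
Anion: ligand charges sum to -4; for the ion to be 2−, Ni = +2.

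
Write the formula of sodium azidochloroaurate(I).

Ligands: 1 chloro (Cl, -1), 1 azido (N3, -1). Ligand charge sum = -2.
Charge balance with sodium (+1) requires 1 complex ion per 1 sodium.

Na[AuCl(N3)]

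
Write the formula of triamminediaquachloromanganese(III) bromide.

Ligands: 1 chloro (Cl, -1), 3 ammine (NH3, neutral), 2 aqua (H2O, neutral). Ligand charge sum = -1.
With Mn in oxidation state +3, the complex ion is [Mn...]^2+.
Charge balance with bromide (-1) requires 1 complex ion per 2 bromide.

[MnCl(H2O)2(NH3)3]Br2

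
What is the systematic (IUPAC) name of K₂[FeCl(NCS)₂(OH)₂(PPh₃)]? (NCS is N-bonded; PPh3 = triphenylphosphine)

The 2 potassium counter-ions carry a total charge of +2, so each complex ion is 2−.
Ligand charges: 1×chloro (-1 each), 2×hydroxo (-1 each), 2×isothiocyanato (-1 each), 1×triphenylphosphine (neutral); total -5. So Fe + (-5) = 2−, giving Fe = +3.
The complex ion is anionic, so iron takes the -ate form ferrate(III).

potassium chlorodihydroxodiisothiocyanato(triphenylphosphine)ferrate(III)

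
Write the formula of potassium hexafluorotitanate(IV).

K2[TiF6]

Ligands: 6 fluoro (F, -1). Ligand charge sum = -6.
With Ti in oxidation state +4, the complex ion is [Ti...]^2−.
Charge balance with potassium (+1) requires 1 complex ion per 2 potassium.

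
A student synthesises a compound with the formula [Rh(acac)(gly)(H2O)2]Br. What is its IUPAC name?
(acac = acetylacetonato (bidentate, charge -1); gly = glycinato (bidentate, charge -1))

The 1 bromide counter-ion carries a total charge of -1, so each complex ion is 1+.
Ligand charges: 1×acetylacetonato (-1 each), 1×glycinato (-1 each), 2×aqua (neutral); total -2. So Rh + (-2) = 1+, giving Rh = +3.
Ligands are named alphabetically: acetylacetonato before aqua before glycinato.

(acetylacetonato)diaqua(glycinato)rhodium(III) bromide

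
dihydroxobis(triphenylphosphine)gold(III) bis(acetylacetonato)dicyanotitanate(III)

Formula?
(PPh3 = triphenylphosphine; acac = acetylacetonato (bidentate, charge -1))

Cation [Au…]: ligand charges -2, Au(III) ⇒ ion charge 1+.
Anion [Ti…]: ligand charges -4, Ti(III) ⇒ ion charge 1−.
One 1+ cation balances one 1− anion.

[Au(OH)2(PPh3)2][Ti(acac)2(CN)2]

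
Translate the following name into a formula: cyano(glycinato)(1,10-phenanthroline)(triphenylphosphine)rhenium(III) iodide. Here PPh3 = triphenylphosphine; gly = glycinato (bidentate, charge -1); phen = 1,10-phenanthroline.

[Re(CN)(gly)(phen)(PPh3)]I

Ligands: 1 triphenylphosphine (PPh3, neutral), 1 glycinato (gly, -1), 1 1,10-phenanthroline (phen, neutral), 1 cyano (CN, -1). Ligand charge sum = -2.
With Re in oxidation state +3, the complex ion is [Re...]^1+.
Charge balance with iodide (-1) requires 1 complex ion per 1 iodide.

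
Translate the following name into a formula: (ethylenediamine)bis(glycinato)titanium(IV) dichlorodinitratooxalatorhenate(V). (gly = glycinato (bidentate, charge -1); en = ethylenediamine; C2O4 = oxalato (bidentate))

Cation [Ti…]: ligand charges -2, Ti(IV) ⇒ ion charge 2+.
Anion [Re…]: ligand charges -6, Re(V) ⇒ ion charge 1−.
One 2+ cation requires 2 of the 1− anion.

[Ti(en)(gly)2][Re(C2O4)Cl2(NO3)2]2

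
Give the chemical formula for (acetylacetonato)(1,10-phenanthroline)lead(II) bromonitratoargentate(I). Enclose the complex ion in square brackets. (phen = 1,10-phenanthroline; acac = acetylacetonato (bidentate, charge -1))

[Pb(acac)(phen)][AgBr(NO3)]

Cation [Pb…]: ligand charges -1, Pb(II) ⇒ ion charge 1+.
Anion [Ag…]: ligand charges -2, Ag(I) ⇒ ion charge 1−.
One 1+ cation balances one 1− anion.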